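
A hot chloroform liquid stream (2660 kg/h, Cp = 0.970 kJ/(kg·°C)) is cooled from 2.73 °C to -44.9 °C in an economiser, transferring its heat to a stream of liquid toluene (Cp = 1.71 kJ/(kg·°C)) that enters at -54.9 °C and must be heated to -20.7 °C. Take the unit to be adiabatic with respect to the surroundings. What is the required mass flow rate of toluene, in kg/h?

ṁ_c = 2100 kg/h

Heat released by hot stream: Q = 2660 × 0.970 × (2.73 − -44.9) = 122890 kJ/h
Energy balance on cold side (adiabatic exchanger): Q = ṁ_c·Cp_c·(T_c,out − T_c,in)
ṁ_c = 122890 / [1.71 × (-20.7 − -54.9)] = 2101.4 kg/h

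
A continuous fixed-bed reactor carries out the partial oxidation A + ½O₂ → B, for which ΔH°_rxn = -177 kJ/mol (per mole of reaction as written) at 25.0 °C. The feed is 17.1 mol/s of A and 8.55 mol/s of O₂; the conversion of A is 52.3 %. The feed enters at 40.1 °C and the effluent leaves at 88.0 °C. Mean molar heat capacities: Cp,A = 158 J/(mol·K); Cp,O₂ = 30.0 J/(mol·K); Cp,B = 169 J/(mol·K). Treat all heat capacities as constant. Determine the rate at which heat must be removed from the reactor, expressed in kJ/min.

Q_out = 86600 kJ/min

Extent of reaction ξ = 0.523 × 17.1 = 8.9433 mol/s
Reaction term: ξ·ΔH°_rxn = 8.9433 × -177 = -1583 kJ/s
Sensible, feed 40.1→25 °C: -44.67 kJ/s
Outlet flows (mol/s): A 8.1567, O₂ 4.0784, B 8.9433
Sensible, products 25→88.0 °C: 184.12 kJ/s
Q = ΔH = -1443.5 kJ/s = -1443.5 kW
Heat removed = 86611 kJ/min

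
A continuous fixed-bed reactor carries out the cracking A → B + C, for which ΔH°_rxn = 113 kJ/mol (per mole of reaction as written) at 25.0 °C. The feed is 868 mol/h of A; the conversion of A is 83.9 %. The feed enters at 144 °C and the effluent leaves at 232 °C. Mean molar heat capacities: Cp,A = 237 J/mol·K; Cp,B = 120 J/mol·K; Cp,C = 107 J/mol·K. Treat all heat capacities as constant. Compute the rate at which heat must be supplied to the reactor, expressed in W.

Q_in = 27500 W

Extent of reaction ξ = 0.839 × 868 = 728.25 mol/h
Reaction term: ξ·ΔH°_rxn = 728.25 × 113 = 82292 kJ/h
Sensible, feed 144→25 °C: -24480 kJ/h
Outlet flows (mol/h): A 139.75, B 728.25, C 728.25
Sensible, products 25→232 °C: 41076 kJ/h
Q = ΔH = 98888 kJ/h = 27.469 kW
Heat supplied = 27469 W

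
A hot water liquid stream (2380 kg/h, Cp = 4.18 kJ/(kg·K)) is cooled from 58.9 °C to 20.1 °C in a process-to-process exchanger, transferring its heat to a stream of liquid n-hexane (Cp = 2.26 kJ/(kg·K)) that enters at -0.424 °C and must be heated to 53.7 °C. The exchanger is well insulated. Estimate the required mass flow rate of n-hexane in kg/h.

Heat released by hot stream: Q = 2380 × 4.18 × (58.9 − 20.1) = 386000 kJ/h
Energy balance on cold side (adiabatic exchanger): Q = ṁ_c·Cp_c·(T_c,out − T_c,in)
ṁ_c = 386000 / [2.26 × (53.7 − -0.424)] = 3155.6 kg/h

ṁ_c = 3160 kg/h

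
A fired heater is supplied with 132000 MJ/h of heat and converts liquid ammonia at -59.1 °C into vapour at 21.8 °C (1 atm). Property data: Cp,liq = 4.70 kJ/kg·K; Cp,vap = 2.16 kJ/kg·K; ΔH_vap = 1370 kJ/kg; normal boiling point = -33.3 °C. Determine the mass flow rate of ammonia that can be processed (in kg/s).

Δh = 4.70×(-33.3−-59.1) + 1370 + 2.16×(21.8−-33.3) = 1610.3 kJ/kg
Q = 132000 MJ/h = 36667 kJ/s = 36667 kJ/s
ṁ = Q/Δh = 36667 / 1610.3 = 22.77 kg/s

ṁ = 22.8 kg/s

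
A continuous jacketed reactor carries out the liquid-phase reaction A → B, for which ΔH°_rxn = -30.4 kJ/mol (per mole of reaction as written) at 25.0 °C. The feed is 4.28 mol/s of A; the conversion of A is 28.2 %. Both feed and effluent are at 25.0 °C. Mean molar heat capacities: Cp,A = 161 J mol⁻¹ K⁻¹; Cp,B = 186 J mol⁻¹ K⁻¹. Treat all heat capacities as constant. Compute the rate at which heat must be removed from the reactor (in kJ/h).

Q_out = 132000 kJ/h

Extent of reaction ξ = 0.282 × 4.28 = 1.207 mol/s
Reaction term: ξ·ΔH°_rxn = 1.207 × -30.4 = -36.692 kJ/s
Q = ΔH = -36.692 kJ/s = -36.692 kW
Heat removed = 132090 kJ/h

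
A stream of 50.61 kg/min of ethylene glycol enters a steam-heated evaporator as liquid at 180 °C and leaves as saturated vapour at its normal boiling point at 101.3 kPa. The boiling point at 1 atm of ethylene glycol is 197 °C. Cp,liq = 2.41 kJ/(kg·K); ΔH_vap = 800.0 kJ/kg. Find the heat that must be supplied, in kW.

Q = 709 kW

liquid 180→197 °C: 40.97 kJ/kg
vaporisation at 197 °C: 800 kJ/kg
Δh = 40.97 + 800 = 840.97 kJ/kg
Q = ṁ·Δh = 50.61 kg/min × 840.97 kJ/kg = 42561 kJ/min
|Q| = 709.36 kW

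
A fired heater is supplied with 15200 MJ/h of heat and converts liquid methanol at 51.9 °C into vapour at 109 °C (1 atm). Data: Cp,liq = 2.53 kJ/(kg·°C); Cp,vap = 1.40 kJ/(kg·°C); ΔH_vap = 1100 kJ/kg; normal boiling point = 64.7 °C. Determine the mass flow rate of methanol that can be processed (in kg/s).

ṁ = 3.54 kg/s

Δh = 2.53×(64.7−51.9) + 1100 + 1.40×(109−64.7) = 1194.4 kJ/kg
Q = 15200 MJ/h = 4222.2 kJ/s = 4222.2 kJ/s
ṁ = Q/Δh = 4222.2 / 1194.4 = 3.535 kg/s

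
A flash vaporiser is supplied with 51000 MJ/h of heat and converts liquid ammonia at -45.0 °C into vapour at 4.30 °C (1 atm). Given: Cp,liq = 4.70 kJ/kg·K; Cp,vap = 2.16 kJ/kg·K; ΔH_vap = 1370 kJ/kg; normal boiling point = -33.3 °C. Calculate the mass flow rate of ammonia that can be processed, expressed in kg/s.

Δh = 4.70×(-33.3−-45.0) + 1370 + 2.16×(4.30−-33.3) = 1506.2 kJ/kg
Q = 51000 MJ/h = 14167 kJ/s = 14167 kJ/s
ṁ = Q/Δh = 14167 / 1506.2 = 9.4055 kg/s

ṁ = 9.41 kg/s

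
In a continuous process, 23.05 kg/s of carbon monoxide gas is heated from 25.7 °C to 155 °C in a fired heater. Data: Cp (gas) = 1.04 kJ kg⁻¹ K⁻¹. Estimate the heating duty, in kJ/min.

Q = 186000 kJ/min

Q = ṁ·Cp·ΔT = 23.05 × 1.04 × (155 − 25.7) = 3099.6 kJ/s
Heating duty = 185970 kJ/min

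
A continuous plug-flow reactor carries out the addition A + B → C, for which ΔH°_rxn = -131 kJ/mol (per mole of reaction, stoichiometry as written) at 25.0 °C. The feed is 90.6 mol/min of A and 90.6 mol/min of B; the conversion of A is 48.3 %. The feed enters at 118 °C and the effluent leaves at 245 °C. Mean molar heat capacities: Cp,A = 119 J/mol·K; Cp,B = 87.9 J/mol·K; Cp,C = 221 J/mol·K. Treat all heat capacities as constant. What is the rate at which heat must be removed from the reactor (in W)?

Extent of reaction ξ = 0.483 × 90.6 = 43.76 mol/min
Reaction term: ξ·ΔH°_rxn = 43.76 × -131 = -5732.5 kJ/min
Sensible, feed 118→25 °C: -1743.3 kJ/min
Outlet flows (mol/min): A 46.84, B 46.84, C 43.76
Sensible, products 25→245 °C: 4259.7 kJ/min
Q = ΔH = -3216.2 kJ/min = -53.603 kW
Heat removed = 53603 W

Q_out = 53600 W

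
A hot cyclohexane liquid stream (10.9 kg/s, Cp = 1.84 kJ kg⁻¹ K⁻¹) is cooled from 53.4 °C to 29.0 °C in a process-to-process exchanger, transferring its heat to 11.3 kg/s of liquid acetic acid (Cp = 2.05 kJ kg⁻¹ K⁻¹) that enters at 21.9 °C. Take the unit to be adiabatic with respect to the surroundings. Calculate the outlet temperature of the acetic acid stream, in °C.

Heat released by hot stream: Q = 10.9 × 1.84 × (53.4 − 29.0) = 489.37 kJ/s
Energy balance on cold side (adiabatic exchanger): Q = ṁ_c·Cp_c·(T_c,out − T_c,in)
T_c,out = 21.9 + 489.37/(11.3 × 2.05) = 43.025 °C

T_c,out = 43.0 °C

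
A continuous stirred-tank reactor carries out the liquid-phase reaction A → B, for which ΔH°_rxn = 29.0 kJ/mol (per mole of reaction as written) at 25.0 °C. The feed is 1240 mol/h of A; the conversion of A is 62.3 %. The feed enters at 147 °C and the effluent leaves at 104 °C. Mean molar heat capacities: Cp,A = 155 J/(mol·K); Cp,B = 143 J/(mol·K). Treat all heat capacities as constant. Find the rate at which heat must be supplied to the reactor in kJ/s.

Extent of reaction ξ = 0.623 × 1240 = 772.52 mol/h
Reaction term: ξ·ΔH°_rxn = 772.52 × 29.0 = 22403 kJ/h
Sensible, feed 147→25 °C: -23448 kJ/h
Outlet flows (mol/h): A 467.48, B 772.52
Sensible, products 25→104 °C: 14451 kJ/h
Q = ΔH = 13406 kJ/h = 3.7239 kW
Heat supplied = 3.7239 kJ/s

Q_in = 3.72 kJ/s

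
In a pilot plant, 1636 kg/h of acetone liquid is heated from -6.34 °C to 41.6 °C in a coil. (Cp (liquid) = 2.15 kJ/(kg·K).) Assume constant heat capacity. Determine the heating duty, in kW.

Q = 46.8 kW

Q = ṁ·Cp·ΔT = 1636 × 2.15 × (41.6 − -6.34) = 168620 kJ/h
Converting: 168620 / 3600 s = 46.84 kW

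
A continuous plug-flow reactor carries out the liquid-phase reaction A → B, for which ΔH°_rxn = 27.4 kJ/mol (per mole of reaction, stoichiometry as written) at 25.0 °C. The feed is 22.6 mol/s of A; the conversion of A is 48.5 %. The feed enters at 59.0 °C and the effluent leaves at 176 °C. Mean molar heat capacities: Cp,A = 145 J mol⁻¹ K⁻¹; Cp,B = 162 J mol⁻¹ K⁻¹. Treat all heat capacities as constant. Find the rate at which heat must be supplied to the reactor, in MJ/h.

Q_in = 2560 MJ/h

Extent of reaction ξ = 0.485 × 22.6 = 10.961 mol/s
Reaction term: ξ·ΔH°_rxn = 10.961 × 27.4 = 300.33 kJ/s
Sensible, feed 59.0→25 °C: -111.42 kJ/s
Outlet flows (mol/s): A 11.639, B 10.961
Sensible, products 25→176 °C: 522.96 kJ/s
Q = ΔH = 711.88 kJ/s = 711.88 kW
Heat supplied = 2562.8 MJ/h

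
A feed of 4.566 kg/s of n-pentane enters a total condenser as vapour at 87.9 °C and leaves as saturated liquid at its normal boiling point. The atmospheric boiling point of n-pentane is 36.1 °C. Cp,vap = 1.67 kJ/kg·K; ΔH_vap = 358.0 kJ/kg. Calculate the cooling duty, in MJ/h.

Q_c = 7310 MJ/h

vapour 87.9→36.1 °C: -86.506 kJ/kg
condensation at 36.1 °C: -358 kJ/kg
Δh = -86.506 + -358 = -444.51 kJ/kg
Q = ṁ·Δh = 4.566 kg/s × -444.51 kJ/kg = -2029.6 kJ/s
|Q| = 2029.6 kW = 7306.6 MJ/h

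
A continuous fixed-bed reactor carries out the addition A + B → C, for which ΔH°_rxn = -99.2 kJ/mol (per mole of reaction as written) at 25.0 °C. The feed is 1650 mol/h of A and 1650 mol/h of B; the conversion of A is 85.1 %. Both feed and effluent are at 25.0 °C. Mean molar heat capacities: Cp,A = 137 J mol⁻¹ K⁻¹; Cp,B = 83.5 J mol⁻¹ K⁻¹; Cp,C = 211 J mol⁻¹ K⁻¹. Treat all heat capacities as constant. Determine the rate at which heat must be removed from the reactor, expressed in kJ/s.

Extent of reaction ξ = 0.851 × 1650 = 1404.1 mol/h
Reaction term: ξ·ΔH°_rxn = 1404.1 × -99.2 = -139290 kJ/h
Q = ΔH = -139290 kJ/h = -38.692 kW
Heat removed = 38.692 kJ/s

Q_out = 38.7 kJ/s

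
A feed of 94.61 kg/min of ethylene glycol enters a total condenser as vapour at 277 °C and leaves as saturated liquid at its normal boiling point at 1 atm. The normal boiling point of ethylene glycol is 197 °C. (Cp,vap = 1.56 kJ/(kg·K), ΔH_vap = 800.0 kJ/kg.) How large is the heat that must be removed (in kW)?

Q_c = 1460 kW

vapour 277→197 °C: -124.8 kJ/kg
condensation at 197 °C: -800 kJ/kg
Δh = -124.8 + -800 = -924.8 kJ/kg
Q = ṁ·Δh = 94.61 kg/min × -924.8 kJ/kg = -87495 kJ/min
|Q| = 1458.3 kW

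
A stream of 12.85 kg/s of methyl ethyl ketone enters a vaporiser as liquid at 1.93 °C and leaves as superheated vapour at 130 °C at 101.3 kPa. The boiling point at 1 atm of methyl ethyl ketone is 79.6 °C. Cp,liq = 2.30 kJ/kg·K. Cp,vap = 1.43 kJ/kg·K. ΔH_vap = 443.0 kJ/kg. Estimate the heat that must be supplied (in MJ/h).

liquid 1.93→79.6 °C: 178.64 kJ/kg
vaporisation at 79.6 °C: 443 kJ/kg
vapour 79.6→130 °C: 72.072 kJ/kg
Δh = 178.64 + 443 + 72.072 = 693.71 kJ/kg
Q = ṁ·Δh = 12.85 kg/s × 693.71 kJ/kg = 8914.2 kJ/s
|Q| = 8914.2 kW = 32091 MJ/h

Q = 32100 MJ/h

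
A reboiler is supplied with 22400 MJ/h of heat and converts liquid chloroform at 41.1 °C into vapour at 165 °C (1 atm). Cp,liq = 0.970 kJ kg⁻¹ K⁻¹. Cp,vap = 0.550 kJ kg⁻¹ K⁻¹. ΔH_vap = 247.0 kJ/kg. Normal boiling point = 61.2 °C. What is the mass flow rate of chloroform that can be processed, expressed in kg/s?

Δh = 0.970×(61.2−41.1) + 247.0 + 0.550×(165−61.2) = 323.59 kJ/kg
Q = 22400 MJ/h = 6222.2 kJ/s = 6222.2 kJ/s
ṁ = Q/Δh = 6222.2 / 323.59 = 19.229 kg/s

ṁ = 19.2 kg/s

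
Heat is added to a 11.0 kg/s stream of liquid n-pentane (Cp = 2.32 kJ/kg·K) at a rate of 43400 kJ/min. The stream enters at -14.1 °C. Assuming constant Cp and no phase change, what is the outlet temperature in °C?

T_out = 14.2 °C

Q = 43400 kJ/min = 723.33 kJ/s
ΔT = Q/(ṁ·Cp) = 723.33/(11.0×2.32) = 28.344 K
T_out = -14.1 + 28.344 = 14.244 °C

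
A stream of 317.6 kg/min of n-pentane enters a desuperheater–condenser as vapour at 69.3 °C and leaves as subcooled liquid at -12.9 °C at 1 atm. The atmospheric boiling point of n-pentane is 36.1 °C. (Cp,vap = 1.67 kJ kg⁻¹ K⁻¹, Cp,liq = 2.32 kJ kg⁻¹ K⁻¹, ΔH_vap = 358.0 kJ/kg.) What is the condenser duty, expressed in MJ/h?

Q_c = 10000 MJ/h

vapour 69.3→36.1 °C: -55.444 kJ/kg
condensation at 36.1 °C: -358 kJ/kg
liquid 36.1→-12.9 °C: -113.68 kJ/kg
Δh = -55.444 + -358 + -113.68 = -527.12 kJ/kg
Q = ṁ·Δh = 317.6 kg/min × -527.12 kJ/kg = -167410 kJ/min
|Q| = 2790.2 kW = 10045 MJ/h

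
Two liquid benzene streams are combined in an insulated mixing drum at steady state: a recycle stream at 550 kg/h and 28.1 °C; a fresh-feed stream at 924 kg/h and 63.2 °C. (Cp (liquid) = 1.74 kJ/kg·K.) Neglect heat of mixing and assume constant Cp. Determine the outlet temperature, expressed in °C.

T_out = 50.1 °C

Energy balance with Q = 0: Σ ṁᵢCp,ᵢ(T_out − Tᵢ) = 0
Σ ṁᵢCp,ᵢTᵢ = 550×1.74×28.1 + 924×1.74×63.2 = 128500
Σ ṁᵢCp,ᵢ = 550×1.74 + 924×1.74 = 2564.8
T_out = 128500 / 2564.8 = 50.103 °C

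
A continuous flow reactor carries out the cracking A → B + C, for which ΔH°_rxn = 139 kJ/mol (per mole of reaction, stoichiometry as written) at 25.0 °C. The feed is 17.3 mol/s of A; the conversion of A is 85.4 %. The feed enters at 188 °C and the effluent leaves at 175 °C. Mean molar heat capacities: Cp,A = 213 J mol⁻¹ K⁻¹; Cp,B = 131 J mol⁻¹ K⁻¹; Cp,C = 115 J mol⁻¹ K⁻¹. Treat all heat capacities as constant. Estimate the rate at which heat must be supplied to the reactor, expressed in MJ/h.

Extent of reaction ξ = 0.854 × 17.3 = 14.774 mol/s
Reaction term: ξ·ΔH°_rxn = 14.774 × 139 = 2053.6 kJ/s
Sensible, feed 188→25 °C: -600.64 kJ/s
Outlet flows (mol/s): A 2.5258, B 14.774, C 14.774
Sensible, products 25→175 °C: 625.87 kJ/s
Q = ΔH = 2078.8 kJ/s = 2078.8 kW
Heat supplied = 7483.8 MJ/h

Q_in = 7480 MJ/h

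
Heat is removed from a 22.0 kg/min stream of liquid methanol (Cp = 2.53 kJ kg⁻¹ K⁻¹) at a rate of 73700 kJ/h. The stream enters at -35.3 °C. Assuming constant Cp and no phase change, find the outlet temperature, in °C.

T_out = -57.4 °C

Q = 73700 kJ/h = 1228.3 kJ/min
ΔT = Q/(ṁ·Cp) = 1228.3/(22.0×2.53) = 22.069 K
T_out = -35.3 − 22.069 = -57.369 °C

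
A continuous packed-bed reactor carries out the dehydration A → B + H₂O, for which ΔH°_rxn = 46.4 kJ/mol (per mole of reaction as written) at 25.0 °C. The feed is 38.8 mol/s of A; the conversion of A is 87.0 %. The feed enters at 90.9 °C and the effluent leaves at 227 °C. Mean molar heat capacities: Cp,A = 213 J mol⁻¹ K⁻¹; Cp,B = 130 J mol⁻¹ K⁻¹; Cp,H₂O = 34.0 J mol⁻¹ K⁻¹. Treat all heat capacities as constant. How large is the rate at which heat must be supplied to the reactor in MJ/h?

Extent of reaction ξ = 0.870 × 38.8 = 33.756 mol/s
Reaction term: ξ·ΔH°_rxn = 33.756 × 46.4 = 1566.3 kJ/s
Sensible, feed 90.9→25 °C: -544.62 kJ/s
Outlet flows (mol/s): A 5.044, B 33.756, H₂O 33.756
Sensible, products 25→227 °C: 1335.3 kJ/s
Q = ΔH = 2356.9 kJ/s = 2356.9 kW
Heat supplied = 8485 MJ/h

Q_in = 8490 MJ/h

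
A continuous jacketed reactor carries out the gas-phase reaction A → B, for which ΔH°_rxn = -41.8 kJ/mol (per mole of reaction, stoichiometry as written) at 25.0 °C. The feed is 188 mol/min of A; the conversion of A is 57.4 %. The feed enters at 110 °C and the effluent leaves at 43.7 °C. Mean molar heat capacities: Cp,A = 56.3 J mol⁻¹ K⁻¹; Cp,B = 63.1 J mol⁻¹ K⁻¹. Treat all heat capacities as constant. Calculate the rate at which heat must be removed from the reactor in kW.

Q_out = 86.6 kW

Extent of reaction ξ = 0.574 × 188 = 107.91 mol/min
Reaction term: ξ·ΔH°_rxn = 107.91 × -41.8 = -4510.7 kJ/min
Sensible, feed 110→25 °C: -899.67 kJ/min
Outlet flows (mol/min): A 80.088, B 107.91
Sensible, products 25→43.7 °C: 211.65 kJ/min
Q = ΔH = -5198.7 kJ/min = -86.646 kW
Heat removed = 86.646 kW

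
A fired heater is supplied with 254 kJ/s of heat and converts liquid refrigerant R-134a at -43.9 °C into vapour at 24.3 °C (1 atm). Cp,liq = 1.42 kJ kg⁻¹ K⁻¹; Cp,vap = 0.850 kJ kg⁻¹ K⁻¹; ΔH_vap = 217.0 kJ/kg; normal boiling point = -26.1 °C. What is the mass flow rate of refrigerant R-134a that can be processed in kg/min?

Δh = 1.42×(-26.1−-43.9) + 217.0 + 0.850×(24.3−-26.1) = 285.12 kJ/kg
Q = 254 kJ/s = 254 kJ/s = 15240 kJ/min
ṁ = Q/Δh = 15240 / 285.12 = 53.452 kg/min

ṁ = 53.5 kg/min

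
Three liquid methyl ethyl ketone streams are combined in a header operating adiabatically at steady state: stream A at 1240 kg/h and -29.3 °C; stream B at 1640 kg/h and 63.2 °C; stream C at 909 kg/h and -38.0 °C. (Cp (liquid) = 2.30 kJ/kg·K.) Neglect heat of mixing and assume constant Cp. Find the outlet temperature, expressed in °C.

Adiabatic, steady state ⇒ Σ ṁᵢCp,ᵢ(T_out − Tᵢ) = 0
Σ ṁᵢCp,ᵢTᵢ = 1240×2.30×-29.3 + 1640×2.30×63.2 + 909×2.30×-38.0 = 75380
Σ ṁᵢCp,ᵢ = 1240×2.30 + 1640×2.30 + 909×2.30 = 8714.7
T_out = 75380 / 8714.7 = 8.6498 °C

T_out = 8.65 °C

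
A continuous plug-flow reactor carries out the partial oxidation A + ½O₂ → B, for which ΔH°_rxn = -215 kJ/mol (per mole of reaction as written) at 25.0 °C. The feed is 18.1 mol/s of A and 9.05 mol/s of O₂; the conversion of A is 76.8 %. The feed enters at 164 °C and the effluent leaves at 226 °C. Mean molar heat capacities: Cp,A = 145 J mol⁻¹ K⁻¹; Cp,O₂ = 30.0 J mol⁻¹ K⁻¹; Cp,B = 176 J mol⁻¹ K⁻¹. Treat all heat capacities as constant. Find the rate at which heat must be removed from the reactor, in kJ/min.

Q_out = 166000 kJ/min

Extent of reaction ξ = 0.768 × 18.1 = 13.901 mol/s
Reaction term: ξ·ΔH°_rxn = 13.901 × -215 = -2988.7 kJ/s
Sensible, feed 164→25 °C: -402.54 kJ/s
Outlet flows (mol/s): A 4.1992, O₂ 2.0996, B 13.901
Sensible, products 25→226 °C: 626.8 kJ/s
Q = ΔH = -2764.4 kJ/s = -2764.4 kW
Heat removed = 165860 kJ/min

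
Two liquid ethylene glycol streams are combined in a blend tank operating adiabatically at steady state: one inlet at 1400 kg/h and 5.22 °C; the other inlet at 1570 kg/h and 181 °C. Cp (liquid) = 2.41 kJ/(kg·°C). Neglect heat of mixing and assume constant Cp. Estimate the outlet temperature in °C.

T_out = 98.1 °C

Energy balance with Q = 0: Σ ṁᵢCp,ᵢ(T_out − Tᵢ) = 0
Σ ṁᵢCp,ᵢTᵢ = 1400×2.41×5.22 + 1570×2.41×181 = 702460
Σ ṁᵢCp,ᵢ = 1400×2.41 + 1570×2.41 = 7157.7
T_out = 702460 / 7157.7 = 98.141 °C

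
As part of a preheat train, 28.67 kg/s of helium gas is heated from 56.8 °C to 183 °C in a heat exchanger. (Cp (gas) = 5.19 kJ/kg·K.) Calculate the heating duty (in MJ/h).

Q = 67600 MJ/h

Q = ṁ·Cp·ΔT = 28.67 × 5.19 × (183 − 56.8) = 18778 kJ/s
Heating duty = 67602 MJ/h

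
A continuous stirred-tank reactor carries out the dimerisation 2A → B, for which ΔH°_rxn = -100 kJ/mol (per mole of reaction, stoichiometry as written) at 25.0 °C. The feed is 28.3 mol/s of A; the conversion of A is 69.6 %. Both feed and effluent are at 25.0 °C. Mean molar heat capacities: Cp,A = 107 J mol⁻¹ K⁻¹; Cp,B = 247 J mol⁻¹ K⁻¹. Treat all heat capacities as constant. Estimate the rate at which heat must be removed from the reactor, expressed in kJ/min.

Extent of reaction ξ = 0.696 × 28.3 / 2 = 9.8484 mol/s
Reaction term: ξ·ΔH°_rxn = 9.8484 × -100 = -984.84 kJ/s
Q = ΔH = -984.84 kJ/s = -984.84 kW
Heat removed = 59090 kJ/min

Q_out = 59100 kJ/min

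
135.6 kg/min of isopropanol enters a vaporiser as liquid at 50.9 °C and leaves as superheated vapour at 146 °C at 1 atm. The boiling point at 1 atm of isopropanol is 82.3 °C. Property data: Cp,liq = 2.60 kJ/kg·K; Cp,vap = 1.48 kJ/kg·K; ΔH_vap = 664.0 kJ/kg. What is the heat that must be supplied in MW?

liquid 50.9→82.3 °C: 81.64 kJ/kg
vaporisation at 82.3 °C: 664 kJ/kg
vapour 82.3→146 °C: 94.276 kJ/kg
Δh = 81.64 + 664 + 94.276 = 839.92 kJ/kg
Q = ṁ·Δh = 135.6 kg/min × 839.92 kJ/kg = 113890 kJ/min
|Q| = 1898.2 kW = 1.8982 MW

Q = 1.90 MW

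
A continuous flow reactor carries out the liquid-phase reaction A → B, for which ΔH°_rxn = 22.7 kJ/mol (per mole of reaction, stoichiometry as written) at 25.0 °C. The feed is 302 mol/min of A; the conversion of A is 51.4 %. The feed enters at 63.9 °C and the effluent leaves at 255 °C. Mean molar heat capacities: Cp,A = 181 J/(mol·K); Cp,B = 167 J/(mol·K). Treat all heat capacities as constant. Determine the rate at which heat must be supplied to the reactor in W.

Extent of reaction ξ = 0.514 × 302 = 155.23 mol/min
Reaction term: ξ·ΔH°_rxn = 155.23 × 22.7 = 3523.7 kJ/min
Sensible, feed 63.9→25 °C: -2126.4 kJ/min
Outlet flows (mol/min): A 146.77, B 155.23
Sensible, products 25→255 °C: 12072 kJ/min
Q = ΔH = 13470 kJ/min = 224.5 kW
Heat supplied = 224500 W

Q_in = 224000 W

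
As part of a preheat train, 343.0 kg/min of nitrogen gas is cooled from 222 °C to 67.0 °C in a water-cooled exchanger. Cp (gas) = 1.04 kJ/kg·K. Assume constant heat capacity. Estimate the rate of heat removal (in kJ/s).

Q = ṁ·Cp·ΔT = 343.0 × 1.04 × (67.0 − 222) = -55292 kJ/min
Converting: 55292 / 60 s = 921.53 kW

Q_c = 922 kJ/s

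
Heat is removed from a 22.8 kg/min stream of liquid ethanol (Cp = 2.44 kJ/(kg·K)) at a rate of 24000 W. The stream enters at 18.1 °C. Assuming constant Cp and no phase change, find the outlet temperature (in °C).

Q = 24000 W = 1440 kJ/min
ΔT = Q/(ṁ·Cp) = 1440/(22.8×2.44) = 25.884 K
T_out = 18.1 − 25.884 = -7.7844 °C

T_out = -7.78 °C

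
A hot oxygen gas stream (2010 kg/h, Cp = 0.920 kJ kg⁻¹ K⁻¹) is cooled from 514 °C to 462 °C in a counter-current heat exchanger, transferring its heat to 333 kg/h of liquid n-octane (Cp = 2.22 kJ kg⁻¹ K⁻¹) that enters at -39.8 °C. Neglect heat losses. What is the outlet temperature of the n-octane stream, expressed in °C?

Heat released by hot stream: Q = 2010 × 0.920 × (514 − 462) = 96158 kJ/h
Energy balance on cold side (adiabatic exchanger): Q = ṁ_c·Cp_c·(T_c,out − T_c,in)
T_c,out = -39.8 + 96158/(333 × 2.22) = 90.274 °C

T_c,out = 90.3 °C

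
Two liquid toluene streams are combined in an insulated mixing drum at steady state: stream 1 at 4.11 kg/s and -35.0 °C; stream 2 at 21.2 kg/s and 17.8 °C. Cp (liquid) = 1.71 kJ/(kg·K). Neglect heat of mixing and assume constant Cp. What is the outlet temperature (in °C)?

T_out = 9.23 °C

Energy balance with Q = 0: Σ ṁᵢCp,ᵢ(T_out − Tᵢ) = 0
T_out = Σ ṁᵢCp,ᵢTᵢ / Σ ṁᵢCp,ᵢ
      = 399.3 / 43.28 = 9.226 °C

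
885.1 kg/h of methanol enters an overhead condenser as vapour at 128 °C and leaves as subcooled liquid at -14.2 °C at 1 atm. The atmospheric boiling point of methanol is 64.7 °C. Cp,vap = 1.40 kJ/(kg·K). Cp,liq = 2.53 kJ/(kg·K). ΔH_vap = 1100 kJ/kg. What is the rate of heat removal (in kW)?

vapour 128→64.7 °C: -88.62 kJ/kg
condensation at 64.7 °C: -1100 kJ/kg
liquid 64.7→-14.2 °C: -199.62 kJ/kg
Δh = -88.62 + -1100 + -199.62 = -1388.2 kJ/kg
Q = ṁ·Δh = 885.1 kg/h × -1388.2 kJ/kg = -1.2287e+06 kJ/h
|Q| = 341.31 kW

Q_c = 341 kW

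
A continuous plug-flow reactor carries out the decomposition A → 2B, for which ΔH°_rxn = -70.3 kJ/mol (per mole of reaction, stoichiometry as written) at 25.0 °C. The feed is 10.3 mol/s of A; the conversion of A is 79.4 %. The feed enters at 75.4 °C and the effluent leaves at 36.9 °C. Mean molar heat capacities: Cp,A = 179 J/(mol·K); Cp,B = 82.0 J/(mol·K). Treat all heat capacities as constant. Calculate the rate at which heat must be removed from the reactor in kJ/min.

Q_out = 38800 kJ/min

Extent of reaction ξ = 0.794 × 10.3 = 8.1782 mol/s
Reaction term: ξ·ΔH°_rxn = 8.1782 × -70.3 = -574.93 kJ/s
Sensible, feed 75.4→25 °C: -92.922 kJ/s
Outlet flows (mol/s): A 2.1218, B 16.356
Sensible, products 25→36.9 °C: 20.48 kJ/s
Q = ΔH = -647.37 kJ/s = -647.37 kW
Heat removed = 38842 kJ/min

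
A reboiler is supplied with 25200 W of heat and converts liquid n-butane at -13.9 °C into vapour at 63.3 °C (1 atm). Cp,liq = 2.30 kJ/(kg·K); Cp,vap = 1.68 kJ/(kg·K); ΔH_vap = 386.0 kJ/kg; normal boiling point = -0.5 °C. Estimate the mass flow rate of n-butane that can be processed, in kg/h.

Δh = 2.30×(-0.5−-13.9) + 386.0 + 1.68×(63.3−-0.5) = 524 kJ/kg
Q = 25200 W = 25.2 kJ/s = 90720 kJ/h
ṁ = Q/Δh = 90720 / 524 = 173.13 kg/h

ṁ = 173 kg/h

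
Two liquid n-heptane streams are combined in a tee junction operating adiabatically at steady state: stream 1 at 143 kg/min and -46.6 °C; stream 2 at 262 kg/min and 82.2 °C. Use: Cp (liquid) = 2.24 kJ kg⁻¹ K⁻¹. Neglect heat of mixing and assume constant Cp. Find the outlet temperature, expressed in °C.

Adiabatic, steady state ⇒ Σ ṁᵢCp,ᵢ(T_out − Tᵢ) = 0
T_out = Σ ṁᵢCp,ᵢTᵢ / Σ ṁᵢCp,ᵢ
      = 33315 / 907.2 = 36.722 °C

T_out = 36.7 °C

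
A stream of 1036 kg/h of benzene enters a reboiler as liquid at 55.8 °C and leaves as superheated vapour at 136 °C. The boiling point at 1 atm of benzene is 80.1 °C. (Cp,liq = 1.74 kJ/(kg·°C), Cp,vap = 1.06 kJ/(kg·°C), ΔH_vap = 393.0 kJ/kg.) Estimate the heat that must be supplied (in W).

Q = 142000 W

liquid 55.8→80.1 °C: 42.282 kJ/kg
vaporisation at 80.1 °C: 393 kJ/kg
vapour 80.1→136 °C: 59.254 kJ/kg
Δh = 42.282 + 393 + 59.254 = 494.54 kJ/kg
Q = ṁ·Δh = 1036 kg/h × 494.54 kJ/kg = 512340 kJ/h
|Q| = 142.32 kW = 142320 W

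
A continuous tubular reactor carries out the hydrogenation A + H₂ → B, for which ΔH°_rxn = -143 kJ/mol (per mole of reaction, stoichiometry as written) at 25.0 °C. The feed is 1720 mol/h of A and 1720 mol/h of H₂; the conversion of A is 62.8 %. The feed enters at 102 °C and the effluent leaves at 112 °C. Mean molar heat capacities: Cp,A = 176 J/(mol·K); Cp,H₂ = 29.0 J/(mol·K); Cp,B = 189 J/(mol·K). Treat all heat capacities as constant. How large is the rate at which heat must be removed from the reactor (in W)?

Q_out = 42300 W

Extent of reaction ξ = 0.628 × 1720 = 1080.2 mol/h
Reaction term: ξ·ΔH°_rxn = 1080.2 × -143 = -154460 kJ/h
Sensible, feed 102→25 °C: -27150 kJ/h
Outlet flows (mol/h): A 639.84, H₂ 639.84, B 1080.2
Sensible, products 25→112 °C: 29173 kJ/h
Q = ΔH = -152440 kJ/h = -42.345 kW
Heat removed = 42345 W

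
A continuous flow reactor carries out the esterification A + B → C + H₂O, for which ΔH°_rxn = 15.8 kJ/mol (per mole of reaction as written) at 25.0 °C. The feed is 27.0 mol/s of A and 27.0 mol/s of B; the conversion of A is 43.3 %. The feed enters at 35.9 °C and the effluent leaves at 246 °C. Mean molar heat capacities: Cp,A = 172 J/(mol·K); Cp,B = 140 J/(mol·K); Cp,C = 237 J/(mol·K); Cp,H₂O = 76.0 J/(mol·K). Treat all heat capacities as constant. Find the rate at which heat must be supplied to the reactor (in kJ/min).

Q_in = 117000 kJ/min

Extent of reaction ξ = 0.433 × 27.0 = 11.691 mol/s
Reaction term: ξ·ΔH°_rxn = 11.691 × 15.8 = 184.72 kJ/s
Sensible, feed 35.9→25 °C: -91.822 kJ/s
Outlet flows (mol/s): A 15.309, B 15.309, C 11.691, H₂O 11.691
Sensible, products 25→246 °C: 1864.3 kJ/s
Q = ΔH = 1957.2 kJ/s = 1957.2 kW
Heat supplied = 117430 kJ/min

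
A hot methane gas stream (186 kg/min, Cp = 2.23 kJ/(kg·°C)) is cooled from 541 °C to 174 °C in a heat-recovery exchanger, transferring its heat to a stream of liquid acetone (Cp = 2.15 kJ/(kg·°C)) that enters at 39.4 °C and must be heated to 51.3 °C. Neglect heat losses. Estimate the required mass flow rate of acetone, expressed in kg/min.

ṁ_c = 5950 kg/min

Heat released by hot stream: Q = 186 × 2.23 × (541 − 174) = 152220 kJ/min
Energy balance on cold side (adiabatic exchanger): Q = ṁ_c·Cp_c·(T_c,out − T_c,in)
ṁ_c = 152220 / [2.15 × (51.3 − 39.4)] = 5949.7 kg/min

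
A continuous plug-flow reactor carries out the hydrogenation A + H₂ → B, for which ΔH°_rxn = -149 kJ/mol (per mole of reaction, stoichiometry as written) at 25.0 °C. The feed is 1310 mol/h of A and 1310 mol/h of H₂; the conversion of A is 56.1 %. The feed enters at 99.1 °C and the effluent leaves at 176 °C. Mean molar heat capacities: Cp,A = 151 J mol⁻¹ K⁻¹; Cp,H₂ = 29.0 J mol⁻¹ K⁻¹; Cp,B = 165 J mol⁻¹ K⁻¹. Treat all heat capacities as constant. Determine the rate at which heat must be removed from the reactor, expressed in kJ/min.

Extent of reaction ξ = 0.561 × 1310 = 734.91 mol/h
Reaction term: ξ·ΔH°_rxn = 734.91 × -149 = -109500 kJ/h
Sensible, feed 99.1→25 °C: -17473 kJ/h
Outlet flows (mol/h): A 575.09, H₂ 575.09, B 734.91
Sensible, products 25→176 °C: 33941 kJ/h
Q = ΔH = -93033 kJ/h = -25.843 kW
Heat removed = 1550.6 kJ/min

Q_out = 1550 kJ/min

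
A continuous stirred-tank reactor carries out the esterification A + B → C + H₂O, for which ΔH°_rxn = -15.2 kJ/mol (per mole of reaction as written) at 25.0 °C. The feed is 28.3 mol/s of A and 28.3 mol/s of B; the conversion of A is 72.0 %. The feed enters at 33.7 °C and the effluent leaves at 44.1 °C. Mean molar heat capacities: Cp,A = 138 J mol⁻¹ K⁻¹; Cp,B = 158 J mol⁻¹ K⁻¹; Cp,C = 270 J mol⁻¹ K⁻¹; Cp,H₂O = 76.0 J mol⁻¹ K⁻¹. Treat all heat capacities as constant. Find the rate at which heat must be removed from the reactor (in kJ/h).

Extent of reaction ξ = 0.720 × 28.3 = 20.376 mol/s
Reaction term: ξ·ΔH°_rxn = 20.376 × -15.2 = -309.72 kJ/s
Sensible, feed 33.7→25 °C: -72.878 kJ/s
Outlet flows (mol/s): A 7.924, B 7.924, C 20.376, H₂O 20.376
Sensible, products 25→44.1 °C: 179.46 kJ/s
Q = ΔH = -203.14 kJ/s = -203.14 kW
Heat removed = 731290 kJ/h

Q_out = 731000 kJ/h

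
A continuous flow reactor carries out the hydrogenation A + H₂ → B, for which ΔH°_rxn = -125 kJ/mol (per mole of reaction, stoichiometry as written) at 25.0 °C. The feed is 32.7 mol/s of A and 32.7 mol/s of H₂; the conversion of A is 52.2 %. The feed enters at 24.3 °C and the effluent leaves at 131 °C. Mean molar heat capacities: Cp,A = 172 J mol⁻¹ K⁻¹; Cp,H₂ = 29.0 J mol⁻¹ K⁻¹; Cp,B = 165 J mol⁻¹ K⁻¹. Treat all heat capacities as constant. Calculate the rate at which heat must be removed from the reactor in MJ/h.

Q_out = 5390 MJ/h

Extent of reaction ξ = 0.522 × 32.7 = 17.069 mol/s
Reaction term: ξ·ΔH°_rxn = 17.069 × -125 = -2133.7 kJ/s
Sensible, feed 24.3→25 °C: 4.6009 kJ/s
Outlet flows (mol/s): A 15.631, H₂ 15.631, B 17.069
Sensible, products 25→131 °C: 631.57 kJ/s
Q = ΔH = -1497.5 kJ/s = -1497.5 kW
Heat removed = 5391 MJ/h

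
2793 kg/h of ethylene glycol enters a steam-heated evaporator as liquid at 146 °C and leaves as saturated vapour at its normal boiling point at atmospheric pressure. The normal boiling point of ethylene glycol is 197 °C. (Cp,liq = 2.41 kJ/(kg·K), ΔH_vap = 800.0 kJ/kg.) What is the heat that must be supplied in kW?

Q = 716 kW

liquid 146→197 °C: 122.91 kJ/kg
vaporisation at 197 °C: 800 kJ/kg
Δh = 122.91 + 800 = 922.91 kJ/kg
Q = ṁ·Δh = 2793 kg/h × 922.91 kJ/kg = 2.5777e+06 kJ/h
|Q| = 716.02 kW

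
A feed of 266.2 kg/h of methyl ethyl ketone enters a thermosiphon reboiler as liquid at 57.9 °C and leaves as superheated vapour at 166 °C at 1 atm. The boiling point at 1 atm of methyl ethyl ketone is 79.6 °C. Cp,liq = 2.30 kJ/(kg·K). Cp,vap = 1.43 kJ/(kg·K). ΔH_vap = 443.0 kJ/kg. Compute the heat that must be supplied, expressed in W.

Q = 45600 W

liquid 57.9→79.6 °C: 49.91 kJ/kg
vaporisation at 79.6 °C: 443 kJ/kg
vapour 79.6→166 °C: 123.55 kJ/kg
Δh = 49.91 + 443 + 123.55 = 616.46 kJ/kg
Q = ṁ·Δh = 266.2 kg/h × 616.46 kJ/kg = 164100 kJ/h
|Q| = 45.584 kW = 45584 W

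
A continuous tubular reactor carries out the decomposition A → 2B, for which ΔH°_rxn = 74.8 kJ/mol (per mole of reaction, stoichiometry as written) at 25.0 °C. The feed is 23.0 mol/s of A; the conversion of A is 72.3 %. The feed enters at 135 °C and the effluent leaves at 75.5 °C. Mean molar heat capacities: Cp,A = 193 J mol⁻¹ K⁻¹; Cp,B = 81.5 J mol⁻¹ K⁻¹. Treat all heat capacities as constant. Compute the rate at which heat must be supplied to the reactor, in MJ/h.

Extent of reaction ξ = 0.723 × 23.0 = 16.629 mol/s
Reaction term: ξ·ΔH°_rxn = 16.629 × 74.8 = 1243.8 kJ/s
Sensible, feed 135→25 °C: -488.29 kJ/s
Outlet flows (mol/s): A 6.371, B 33.258
Sensible, products 25→75.5 °C: 198.98 kJ/s
Q = ΔH = 954.54 kJ/s = 954.54 kW
Heat supplied = 3436.3 MJ/h

Q_in = 3440 MJ/h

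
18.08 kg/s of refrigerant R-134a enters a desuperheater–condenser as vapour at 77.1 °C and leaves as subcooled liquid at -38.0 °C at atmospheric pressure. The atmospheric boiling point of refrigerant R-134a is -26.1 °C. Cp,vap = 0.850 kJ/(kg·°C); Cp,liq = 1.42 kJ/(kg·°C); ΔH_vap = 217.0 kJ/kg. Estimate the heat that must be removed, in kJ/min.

Q_c = 349000 kJ/min

vapour 77.1→-26.1 °C: -87.72 kJ/kg
condensation at -26.1 °C: -217 kJ/kg
liquid -26.1→-38.0 °C: -16.898 kJ/kg
Δh = -87.72 + -217 + -16.898 = -321.62 kJ/kg
Q = ṁ·Δh = 18.08 kg/s × -321.62 kJ/kg = -5814.9 kJ/s
|Q| = 5814.9 kW = 348890 kJ/min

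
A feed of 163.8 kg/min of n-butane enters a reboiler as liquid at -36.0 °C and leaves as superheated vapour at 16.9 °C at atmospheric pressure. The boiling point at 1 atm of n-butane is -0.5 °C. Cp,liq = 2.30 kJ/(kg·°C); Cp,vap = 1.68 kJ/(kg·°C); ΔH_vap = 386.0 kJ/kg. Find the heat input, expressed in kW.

liquid -36.0→-0.5 °C: 81.65 kJ/kg
vaporisation at -0.5 °C: 386 kJ/kg
vapour -0.5→16.9 °C: 29.232 kJ/kg
Δh = 81.65 + 386 + 29.232 = 496.88 kJ/kg
Q = ṁ·Δh = 163.8 kg/min × 496.88 kJ/kg = 81389 kJ/min
|Q| = 1356.5 kW

Q = 1360 kW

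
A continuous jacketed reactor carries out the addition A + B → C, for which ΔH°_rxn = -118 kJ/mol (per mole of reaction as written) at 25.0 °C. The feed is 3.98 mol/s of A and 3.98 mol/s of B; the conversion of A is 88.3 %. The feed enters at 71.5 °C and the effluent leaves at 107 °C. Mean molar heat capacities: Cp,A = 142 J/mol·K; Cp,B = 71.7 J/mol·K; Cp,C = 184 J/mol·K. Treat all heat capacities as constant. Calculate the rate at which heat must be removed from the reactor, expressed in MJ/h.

Extent of reaction ξ = 0.883 × 3.98 = 3.5143 mol/s
Reaction term: ξ·ΔH°_rxn = 3.5143 × -118 = -414.69 kJ/s
Sensible, feed 71.5→25 °C: -39.549 kJ/s
Outlet flows (mol/s): A 0.46566, B 0.46566, C 3.5143
Sensible, products 25→107 °C: 61.184 kJ/s
Q = ΔH = -393.06 kJ/s = -393.06 kW
Heat removed = 1415 MJ/h

Q_out = 1420 MJ/h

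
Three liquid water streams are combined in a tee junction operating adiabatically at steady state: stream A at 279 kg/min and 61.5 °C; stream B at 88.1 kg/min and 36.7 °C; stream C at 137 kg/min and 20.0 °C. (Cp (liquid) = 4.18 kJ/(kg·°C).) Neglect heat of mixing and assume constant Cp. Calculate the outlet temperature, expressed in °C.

T_out = 45.9 °C

No heat crosses the boundary, so H_out = H_in.
Σ ṁᵢCp,ᵢTᵢ = 279×4.18×61.5 + 88.1×4.18×36.7 + 137×4.18×20.0 = 96691
Σ ṁᵢCp,ᵢ = 279×4.18 + 88.1×4.18 + 137×4.18 = 2107.1
T_out = 96691 / 2107.1 = 45.887 °C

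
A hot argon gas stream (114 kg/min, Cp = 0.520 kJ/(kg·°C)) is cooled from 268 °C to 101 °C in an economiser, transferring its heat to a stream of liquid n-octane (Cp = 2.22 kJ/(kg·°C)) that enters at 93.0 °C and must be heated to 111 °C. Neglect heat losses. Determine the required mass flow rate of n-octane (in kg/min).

ṁ_c = 248 kg/min

Heat released by hot stream: Q = 114 × 0.520 × (268 − 101) = 9899.8 kJ/min
Energy balance on cold side (adiabatic exchanger): Q = ṁ_c·Cp_c·(T_c,out − T_c,in)
ṁ_c = 9899.8 / [2.22 × (111 − 93.0)] = 247.74 kg/min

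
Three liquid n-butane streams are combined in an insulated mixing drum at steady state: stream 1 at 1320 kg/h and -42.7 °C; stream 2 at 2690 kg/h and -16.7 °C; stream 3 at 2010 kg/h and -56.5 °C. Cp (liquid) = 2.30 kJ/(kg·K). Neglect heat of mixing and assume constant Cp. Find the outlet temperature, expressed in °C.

No heat crosses the boundary, so H_out = H_in.
T_out = Σ ṁᵢCp,ᵢTᵢ / Σ ṁᵢCp,ᵢ
      = -494160 / 13846 = -35.69 °C

T_out = -35.7 °C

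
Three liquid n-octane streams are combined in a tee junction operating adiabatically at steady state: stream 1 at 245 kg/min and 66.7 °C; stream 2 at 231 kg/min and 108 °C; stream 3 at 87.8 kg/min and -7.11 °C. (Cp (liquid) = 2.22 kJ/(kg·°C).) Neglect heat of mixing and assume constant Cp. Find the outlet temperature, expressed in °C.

T_out = 72.1 °C

Adiabatic, steady state ⇒ Σ ṁᵢCp,ᵢ(T_out − Tᵢ) = 0
T_out = Σ ṁᵢCp,ᵢTᵢ / Σ ṁᵢCp,ᵢ
      = 90277 / 1251.6 = 72.127 °C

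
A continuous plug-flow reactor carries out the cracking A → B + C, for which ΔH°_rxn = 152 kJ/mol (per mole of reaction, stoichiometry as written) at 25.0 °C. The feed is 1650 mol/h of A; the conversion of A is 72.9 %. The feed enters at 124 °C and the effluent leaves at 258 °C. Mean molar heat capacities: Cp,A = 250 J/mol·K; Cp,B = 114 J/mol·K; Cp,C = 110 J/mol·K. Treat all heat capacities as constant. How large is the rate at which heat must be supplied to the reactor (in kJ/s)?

Q_in = 64.1 kJ/s

Extent of reaction ξ = 0.729 × 1650 = 1202.8 mol/h
Reaction term: ξ·ΔH°_rxn = 1202.8 × 152 = 182830 kJ/h
Sensible, feed 124→25 °C: -40838 kJ/h
Outlet flows (mol/h): A 447.15, B 1202.8, C 1202.8
Sensible, products 25→258 °C: 88826 kJ/h
Q = ΔH = 230820 kJ/h = 64.117 kW
Heat supplied = 64.117 kJ/s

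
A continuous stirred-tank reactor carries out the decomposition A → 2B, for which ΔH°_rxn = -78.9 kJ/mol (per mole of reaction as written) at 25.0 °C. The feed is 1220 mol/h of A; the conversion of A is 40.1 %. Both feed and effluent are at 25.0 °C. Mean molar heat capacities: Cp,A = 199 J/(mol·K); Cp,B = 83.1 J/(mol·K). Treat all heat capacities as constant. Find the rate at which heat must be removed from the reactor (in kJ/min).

Extent of reaction ξ = 0.401 × 1220 = 489.22 mol/h
Reaction term: ξ·ΔH°_rxn = 489.22 × -78.9 = -38599 kJ/h
Q = ΔH = -38599 kJ/h = -10.722 kW
Heat removed = 643.32 kJ/min

Q_out = 643 kJ/min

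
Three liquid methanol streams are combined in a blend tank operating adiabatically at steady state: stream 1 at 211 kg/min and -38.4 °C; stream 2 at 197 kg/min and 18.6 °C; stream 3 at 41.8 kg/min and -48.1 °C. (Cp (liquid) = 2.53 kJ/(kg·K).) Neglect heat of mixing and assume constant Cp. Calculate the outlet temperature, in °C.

Energy balance with Q = 0: Σ ṁᵢCp,ᵢ(T_out − Tᵢ) = 0
Σ ṁᵢCp,ᵢTᵢ = 211×2.53×-38.4 + 197×2.53×18.6 + 41.8×2.53×-48.1 = -16315
Σ ṁᵢCp,ᵢ = 211×2.53 + 197×2.53 + 41.8×2.53 = 1138
T_out = -16315 / 1138 = -14.337 °C

T_out = -14.3 °C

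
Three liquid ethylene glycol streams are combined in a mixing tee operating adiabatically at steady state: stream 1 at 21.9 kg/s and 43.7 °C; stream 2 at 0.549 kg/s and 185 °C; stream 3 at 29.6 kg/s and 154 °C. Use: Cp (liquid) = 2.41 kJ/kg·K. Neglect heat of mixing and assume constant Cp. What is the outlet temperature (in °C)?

Energy balance with Q = 0: Σ ṁᵢCp,ᵢ(T_out − Tᵢ) = 0
Σ ṁᵢCp,ᵢTᵢ = 21.9×2.41×43.7 + 0.549×2.41×185 + 29.6×2.41×154 = 13537
Σ ṁᵢCp,ᵢ = 21.9×2.41 + 0.549×2.41 + 29.6×2.41 = 125.44
T_out = 13537 / 125.44 = 107.92 °C

T_out = 108 °C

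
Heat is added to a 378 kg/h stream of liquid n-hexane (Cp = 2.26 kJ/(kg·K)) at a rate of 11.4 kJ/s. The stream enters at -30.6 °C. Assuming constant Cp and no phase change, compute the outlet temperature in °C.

T_out = 17.4 °C

Q = 11.4 kJ/s = 41040 kJ/h
ΔT = Q/(ṁ·Cp) = 41040/(378×2.26) = 48.04 K
T_out = -30.6 + 48.04 = 17.44 °C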